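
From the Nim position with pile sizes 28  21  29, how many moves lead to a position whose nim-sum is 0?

3

Compute the nim-sum pairwise:
28 XOR 21 = 9
9 XOR 29 = 20
The overall nim-sum is X = 20. A pile of size p has a winning move iff p XOR X < p (reduce it to p XOR X).
  28: 28 XOR 20 = 8 < 28 — winning move (to 8).
  21: 21 XOR 20 = 1 < 21 — winning move (to 1).
  29: 29 XOR 20 = 9 < 29 — winning move (to 9).
That gives 3 winning moves.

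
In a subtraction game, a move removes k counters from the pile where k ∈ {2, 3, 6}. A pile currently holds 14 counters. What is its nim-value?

0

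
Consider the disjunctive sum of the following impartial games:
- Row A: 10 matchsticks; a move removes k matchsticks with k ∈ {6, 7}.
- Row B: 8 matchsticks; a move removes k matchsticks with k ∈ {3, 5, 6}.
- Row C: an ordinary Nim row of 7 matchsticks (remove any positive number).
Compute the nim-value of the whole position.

4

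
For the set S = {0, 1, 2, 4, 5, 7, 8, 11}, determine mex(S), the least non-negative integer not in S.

3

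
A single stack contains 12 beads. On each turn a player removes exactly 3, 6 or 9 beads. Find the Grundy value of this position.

0

Compute g(0), g(1), … for moves {3, 6, 9}:
g(0) = mex{} = 0
g(1) = mex{} = 0
g(2) = mex{} = 0
g(3) = mex{0} = 1
g(4) = mex{0} = 1
g(5) = mex{0} = 1
g(6) = mex{0,1} = 2
g(7) = mex{0,1} = 2
g(8) = mex{0,1} = 2
g(9) = mex{0,1,2} = 3
g(10) = mex{0,1,2} = 3
g(11) = mex{0,1,2} = 3
g(12) = mex{1,2,3} = 0
So g(12) = 0.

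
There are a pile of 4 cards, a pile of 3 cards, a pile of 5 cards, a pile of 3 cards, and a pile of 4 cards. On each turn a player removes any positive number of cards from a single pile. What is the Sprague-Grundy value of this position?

Nim-sum: 4 ⊕ 3 ⊕ 5 ⊕ 3 ⊕ 4 = 5.

5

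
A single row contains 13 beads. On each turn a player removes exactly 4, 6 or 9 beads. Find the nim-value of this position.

0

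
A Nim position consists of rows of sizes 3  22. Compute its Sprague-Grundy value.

Compute the nim-sum pairwise:
3 XOR 22 = 21

21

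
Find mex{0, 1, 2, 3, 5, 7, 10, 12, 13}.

The values 0, 1, 2, 3 are all present; 4 is the first non-negative integer missing from the set.

4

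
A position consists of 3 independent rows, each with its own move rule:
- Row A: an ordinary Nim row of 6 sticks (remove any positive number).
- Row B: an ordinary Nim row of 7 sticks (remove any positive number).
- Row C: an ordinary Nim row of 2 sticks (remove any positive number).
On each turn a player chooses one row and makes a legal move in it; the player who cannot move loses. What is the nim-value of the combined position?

3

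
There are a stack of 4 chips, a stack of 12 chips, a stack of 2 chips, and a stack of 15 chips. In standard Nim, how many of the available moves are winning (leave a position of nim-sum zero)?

Nim-sum: 4 ⊕ 12 ⊕ 2 ⊕ 15 = 5.
The overall nim-sum is X = 5. A stack of size p has a winning move iff p XOR X < p (reduce it to p XOR X).
  4: 4 XOR 5 = 1 < 4 — winning move (to 1).
  12: 12 XOR 5 = 9 < 12 — winning move (to 9).
  2: 2 XOR 5 = 7 ≥ 2 — no move.
  15: 15 XOR 5 = 10 < 15 — winning move (to 10).
That gives 3 winning moves.

3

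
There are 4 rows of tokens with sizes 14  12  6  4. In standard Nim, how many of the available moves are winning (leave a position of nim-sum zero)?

0

Compute the nim-sum pairwise:
14 ^ 12 = 2
2 ^ 6 = 4
4 ^ 4 = 0
The nim-sum is already 0, so every move leaves a nonzero nim-sum — there are no winning moves.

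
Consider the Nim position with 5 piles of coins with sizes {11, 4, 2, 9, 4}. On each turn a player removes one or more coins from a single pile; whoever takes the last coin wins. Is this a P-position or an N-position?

P-position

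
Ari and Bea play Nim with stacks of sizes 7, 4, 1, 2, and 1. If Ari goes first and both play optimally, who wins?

Ari wins

Nim-sum: 7 XOR 4 XOR 1 XOR 2 XOR 1 = 1.
The nim-sum is 1 ≠ 0, so this is an N-position: the player to move can win; Ari has a winning move.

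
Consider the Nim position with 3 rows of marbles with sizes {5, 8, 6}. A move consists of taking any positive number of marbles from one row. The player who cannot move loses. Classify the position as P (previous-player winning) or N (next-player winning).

N-position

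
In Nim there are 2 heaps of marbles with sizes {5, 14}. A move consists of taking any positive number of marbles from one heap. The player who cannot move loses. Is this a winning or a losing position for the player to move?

Nim-sum: 5 XOR 14 = 11.
The nim-sum is 11 ≠ 0, so this is an N-position: the player to move can win.

Winning position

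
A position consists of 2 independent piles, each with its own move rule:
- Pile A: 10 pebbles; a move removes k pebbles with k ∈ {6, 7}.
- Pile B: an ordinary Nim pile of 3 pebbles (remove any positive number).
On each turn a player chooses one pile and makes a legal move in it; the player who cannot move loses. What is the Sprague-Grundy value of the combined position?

2

Build the Grundy sequence for pile A with g(k) = mex{g(k−s) : s ∈ {6, 7}, s ≤ k}:
k:     0  1  2  3  4  5  6  7  8  9 10
g(k):  0  0  0  0  0  0  1  1  1  1  1
So g(10) = 1.
Pile B is a plain Nim pile of size 3, so its Grundy value is 3.
The value of a disjunctive sum is the nim-sum of the parts.
Combined value = 1 ⊕ 3 = 2.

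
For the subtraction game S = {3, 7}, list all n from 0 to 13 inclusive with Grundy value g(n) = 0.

0, 1, 2, 6, 10, 11, 12

Compute g(0), g(1), … for moves {3, 7}:
k:     0  1  2  3  4  5  6  7  8  9 10 11 12 13
g(k):  0  0  0  1  1  1  0  2  2  1  0  0  0  1
The P-positions (g = 0) in 0..13 are 0, 1, 2, 6, 10, 11, 12.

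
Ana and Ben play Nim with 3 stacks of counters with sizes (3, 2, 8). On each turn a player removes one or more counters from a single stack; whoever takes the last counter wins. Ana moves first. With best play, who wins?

Nim-sum: 3 ^ 2 ^ 8 = 9.
The nim-sum is 9 ≠ 0, so this is an N-position: the player to move can win; Ana has a winning move.

Ana wins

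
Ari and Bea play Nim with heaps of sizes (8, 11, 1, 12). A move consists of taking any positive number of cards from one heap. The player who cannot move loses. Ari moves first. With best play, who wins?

Ari wins

Nim-sum: 8 XOR 11 XOR 1 XOR 12 = 14.
The nim-sum is 14 ≠ 0, so this is an N-position: the player to move can win; Ari has a winning move.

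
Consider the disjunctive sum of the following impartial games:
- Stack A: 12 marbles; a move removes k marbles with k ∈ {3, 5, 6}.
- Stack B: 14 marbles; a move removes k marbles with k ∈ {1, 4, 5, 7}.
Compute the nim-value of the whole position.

Grundy values for stack A (subtraction set {3, 5, 6}):
g(0) = mex{} = 0
g(1) = mex{} = 0
g(2) = mex{} = 0
g(3) = mex{0} = 1
g(4) = mex{0} = 1
g(5) = mex{0} = 1
g(6) = mex{0,1} = 2
g(7) = mex{0,1} = 2
g(8) = mex{0,1} = 2
g(9) = mex{1,2} = 0
g(10) = mex{1,2} = 0
g(11) = mex{1,2} = 0
g(12) = mex{0,2} = 1
So g(12) = 1.
Grundy values for stack B (subtraction set {1, 4, 5, 7}):
k:     0  1  2  3  4  5  6  7  8  9 10 11 12 13 14
g(k):  0  1  0  1  2  3  2  3  0  1  0  1  2  3  2
So g(14) = 2.
The value of a disjunctive sum is the nim-sum of the parts.
Combined value = 1 ⊕ 2 = 3.

3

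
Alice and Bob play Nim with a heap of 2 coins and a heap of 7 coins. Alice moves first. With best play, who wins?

Nim-sum: 2 XOR 7 = 5.
The nim-sum is 5 ≠ 0, so this is an N-position: the player to move can win; Alice has a winning move.

Alice wins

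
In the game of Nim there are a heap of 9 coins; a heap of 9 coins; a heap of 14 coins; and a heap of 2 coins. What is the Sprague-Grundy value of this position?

12

Write each in binary and XOR column by column:
  1001  (9)
  1001  (9)
  1110  (14)
  0010  (2)
  ----
  1100  (12)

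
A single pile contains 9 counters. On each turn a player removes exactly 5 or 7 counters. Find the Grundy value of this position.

1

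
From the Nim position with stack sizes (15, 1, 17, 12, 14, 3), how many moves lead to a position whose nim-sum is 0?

Compute the nim-sum pairwise:
15 ^ 1 = 14
14 ^ 17 = 31
31 ^ 12 = 19
19 ^ 14 = 29
29 ^ 3 = 30
The overall nim-sum is X = 30. A stack of size p has a winning move iff p XOR X < p (reduce it to p XOR X).
  15: 15 XOR 30 = 17 ≥ 15 — no move.
  1: 1 XOR 30 = 31 ≥ 1 — no move.
  17: 17 XOR 30 = 15 < 17 — winning move (to 15).
  12: 12 XOR 30 = 18 ≥ 12 — no move.
  14: 14 XOR 30 = 16 ≥ 14 — no move.
  3: 3 XOR 30 = 29 ≥ 3 — no move.
That gives 1 winning move.

1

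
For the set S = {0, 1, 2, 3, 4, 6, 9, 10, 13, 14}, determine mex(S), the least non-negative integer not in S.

5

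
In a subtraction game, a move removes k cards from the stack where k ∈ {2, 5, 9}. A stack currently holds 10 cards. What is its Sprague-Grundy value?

Build the Grundy sequence with g(k) = mex{g(k−s) : s ∈ {2, 5, 9}, s ≤ k}:
g(0) = mex{} = 0
g(1) = mex{} = 0
g(2) = mex{0} = 1
g(3) = mex{0} = 1
g(4) = mex{1} = 0
g(5) = mex{0,1} = 2
g(6) = mex{0} = 1
g(7) = mex{1,2} = 0
g(8) = mex{1} = 0
g(9) = mex{0} = 1
g(10) = mex{0,2} = 1
So g(10) = 1.

1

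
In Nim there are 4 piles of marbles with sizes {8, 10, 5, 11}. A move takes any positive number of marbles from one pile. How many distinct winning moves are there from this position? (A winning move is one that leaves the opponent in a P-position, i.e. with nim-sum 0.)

Compute the nim-sum pairwise:
8 ⊕ 10 = 2
2 ⊕ 5 = 7
7 ⊕ 11 = 12
The overall nim-sum is X = 12. A pile of size p has a winning move iff p XOR X < p (reduce it to p XOR X).
  8: 8 XOR 12 = 4 < 8 — winning move (to 4).
  10: 10 XOR 12 = 6 < 10 — winning move (to 6).
  5: 5 XOR 12 = 9 ≥ 5 — no move.
  11: 11 XOR 12 = 7 < 11 — winning move (to 7).
That gives 3 winning moves.

3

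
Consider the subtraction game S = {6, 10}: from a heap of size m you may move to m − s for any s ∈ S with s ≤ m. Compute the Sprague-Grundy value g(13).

2

Grundy values for subtraction set {6, 10}:
g(0) = mex{} = 0
g(1) = mex{} = 0
g(2) = mex{} = 0
g(3) = mex{} = 0
g(4) = mex{} = 0
g(5) = mex{} = 0
g(6) = mex{0} = 1
g(7) = mex{0} = 1
g(8) = mex{0} = 1
g(9) = mex{0} = 1
g(10) = mex{0} = 1
g(11) = mex{0} = 1
g(12) = mex{0,1} = 2
g(13) = mex{0,1} = 2
So g(13) = 2.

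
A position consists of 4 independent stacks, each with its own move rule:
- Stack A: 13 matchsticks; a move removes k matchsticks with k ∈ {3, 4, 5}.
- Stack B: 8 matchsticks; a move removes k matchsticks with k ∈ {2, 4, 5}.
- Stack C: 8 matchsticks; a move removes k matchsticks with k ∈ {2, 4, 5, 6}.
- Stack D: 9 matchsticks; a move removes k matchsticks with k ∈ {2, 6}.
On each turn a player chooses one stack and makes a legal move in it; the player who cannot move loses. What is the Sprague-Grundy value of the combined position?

Grundy values for stack A (subtraction set {3, 4, 5}):
g(0) = mex{} = 0
g(1) = mex{} = 0
g(2) = mex{} = 0
g(3) = mex{0} = 1
g(4) = mex{0} = 1
g(5) = mex{0} = 1
g(6) = mex{0,1} = 2
g(7) = mex{0,1} = 2
g(8) = mex{1} = 0
g(9) = mex{1,2} = 0
g(10) = mex{1,2} = 0
g(11) = mex{0,2} = 1
g(12) = mex{0,2} = 1
g(13) = mex{0} = 1
So g(13) = 1.
Grundy values for stack B (subtraction set {2, 4, 5}):
g(0) = mex{} = 0
g(1) = mex{} = 0
g(2) = mex{0} = 1
g(3) = mex{0} = 1
g(4) = mex{0,1} = 2
g(5) = mex{0,1} = 2
g(6) = mex{0,1,2} = 3
g(7) = mex{1,2} = 0
g(8) = mex{1,2,3} = 0
So g(8) = 0.
Grundy values for stack C (subtraction set {2, 4, 5, 6}):
g(0) = mex{} = 0
g(1) = mex{} = 0
g(2) = mex{0} = 1
g(3) = mex{0} = 1
g(4) = mex{0,1} = 2
g(5) = mex{0,1} = 2
g(6) = mex{0,1,2} = 3
g(7) = mex{0,1,2} = 3
g(8) = mex{1,2,3} = 0
So g(8) = 0.
Build the Grundy sequence for stack D with g(k) = mex{g(k−s) : s ∈ {2, 6}, s ≤ k}:
g(0) = mex{} = 0
g(1) = mex{} = 0
g(2) = mex{0} = 1
g(3) = mex{0} = 1
g(4) = mex{1} = 0
g(5) = mex{1} = 0
g(6) = mex{0} = 1
g(7) = mex{0} = 1
g(8) = mex{1} = 0
g(9) = mex{1} = 0
So g(9) = 0.
The value of a disjunctive sum is the nim-sum of the parts.
Combined value = 1 ⊕ 0 ⊕ 0 ⊕ 0 = 1.

1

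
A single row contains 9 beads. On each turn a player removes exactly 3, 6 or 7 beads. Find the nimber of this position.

3

Build the Grundy sequence with g(k) = mex{g(k−s) : s ∈ {3, 6, 7}, s ≤ k}:
k:     0  1  2  3  4  5  6  7  8  9
g(k):  0  0  0  1  1  1  2  2  2  3
So g(9) = 3.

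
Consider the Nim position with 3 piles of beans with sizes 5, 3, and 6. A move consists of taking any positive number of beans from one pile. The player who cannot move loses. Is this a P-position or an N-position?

P-position

Nim-sum: 5 XOR 3 XOR 6 = 0.
The nim-sum is 0, so this is a P-position: the player to move is in a losing position under optimal play.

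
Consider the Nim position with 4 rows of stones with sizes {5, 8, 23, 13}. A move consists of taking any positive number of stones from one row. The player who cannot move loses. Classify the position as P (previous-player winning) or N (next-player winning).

N-position

Compute the nim-sum pairwise:
5 ^ 8 = 13
13 ^ 23 = 26
26 ^ 13 = 23
The nim-sum is 23 ≠ 0, so this is an N-position: the player to move can win.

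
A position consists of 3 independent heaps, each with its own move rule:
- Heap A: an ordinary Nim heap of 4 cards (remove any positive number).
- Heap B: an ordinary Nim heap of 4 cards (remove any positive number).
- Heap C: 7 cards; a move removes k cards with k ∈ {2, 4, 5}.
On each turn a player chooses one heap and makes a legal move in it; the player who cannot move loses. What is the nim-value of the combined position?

Heap A is a plain Nim heap of size 4, so its Grundy value is 4.
Heap B is a plain Nim heap of size 4, so its Grundy value is 4.
For heap C, compute g(0), g(1), … with moves {2, 4, 5}:
k:     0  1  2  3  4  5  6  7
g(k):  0  0  1  1  2  2  3  0
So g(7) = 0.
The value of a disjunctive sum is the nim-sum of the parts.
Combined value = 4 XOR 4 XOR 0 = 0.

0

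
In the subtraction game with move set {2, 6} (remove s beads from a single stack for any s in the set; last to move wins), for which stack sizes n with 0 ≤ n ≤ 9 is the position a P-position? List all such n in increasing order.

0, 1, 4, 5, 8, 9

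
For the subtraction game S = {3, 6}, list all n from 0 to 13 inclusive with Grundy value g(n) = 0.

0, 1, 2, 9, 10, 11

Grundy values for subtraction set {3, 6}:
k:     0  1  2  3  4  5  6  7  8  9 10 11 12 13
g(k):  0  0  0  1  1  1  2  2  2  0  0  0  1  1
The P-positions (g = 0) in 0..13 are 0, 1, 2, 9, 10, 11.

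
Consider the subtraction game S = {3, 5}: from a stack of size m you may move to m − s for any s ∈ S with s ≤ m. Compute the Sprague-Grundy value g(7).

Build the Grundy sequence with g(k) = mex{g(k−s) : s ∈ {3, 5}, s ≤ k}:
k:     0  1  2  3  4  5  6  7
g(k):  0  0  0  1  1  1  2  2
So g(7) = 2.

2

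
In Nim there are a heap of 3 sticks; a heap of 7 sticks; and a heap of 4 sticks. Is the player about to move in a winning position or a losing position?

Losing position

Compute the nim-sum pairwise:
3 XOR 7 = 4
4 XOR 4 = 0
The nim-sum is 0, so this is a P-position: the player to move is in a losing position under optimal play.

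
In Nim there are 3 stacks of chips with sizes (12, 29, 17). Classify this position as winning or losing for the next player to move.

Losing position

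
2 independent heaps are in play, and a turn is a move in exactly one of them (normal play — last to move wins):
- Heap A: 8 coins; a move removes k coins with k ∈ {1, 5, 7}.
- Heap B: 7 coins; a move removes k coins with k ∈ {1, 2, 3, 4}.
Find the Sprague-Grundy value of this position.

2

Build the Grundy sequence for heap A with g(k) = mex{g(k−s) : s ∈ {1, 5, 7}, s ≤ k}:
g(0) = mex{} = 0
g(1) = mex{0} = 1
g(2) = mex{1} = 0
g(3) = mex{0} = 1
g(4) = mex{1} = 0
g(5) = mex{0} = 1
g(6) = mex{1} = 0
g(7) = mex{0} = 1
g(8) = mex{1} = 0
So g(8) = 0.
Grundy values for heap B (subtraction set {1, 2, 3, 4}):
k:     0  1  2  3  4  5  6  7
g(k):  0  1  2  3  4  0  1  2
So g(7) = 2.
The value of a disjunctive sum is the nim-sum of the parts.
Combined value = 0 ⊕ 2 = 2.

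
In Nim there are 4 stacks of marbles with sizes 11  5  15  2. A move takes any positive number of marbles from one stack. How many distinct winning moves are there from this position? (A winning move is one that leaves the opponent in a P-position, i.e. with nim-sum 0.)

Compute the nim-sum pairwise:
11 XOR 5 = 14
14 XOR 15 = 1
1 XOR 2 = 3
The overall nim-sum is X = 3. A stack of size p has a winning move iff p XOR X < p (reduce it to p XOR X).
  11: 11 XOR 3 = 8 < 11 — winning move (to 8).
  5: 5 XOR 3 = 6 ≥ 5 — no move.
  15: 15 XOR 3 = 12 < 15 — winning move (to 12).
  2: 2 XOR 3 = 1 < 2 — winning move (to 1).
That gives 3 winning moves.

3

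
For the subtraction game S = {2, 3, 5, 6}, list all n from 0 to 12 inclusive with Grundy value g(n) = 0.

0, 1, 8, 9

Grundy values for subtraction set {2, 3, 5, 6}:
g(0) = mex{} = 0
g(1) = mex{} = 0
g(2) = mex{0} = 1
g(3) = mex{0} = 1
g(4) = mex{0,1} = 2
g(5) = mex{0,1} = 2
g(6) = mex{0,1,2} = 3
g(7) = mex{0,1,2} = 3
g(8) = mex{1,2,3} = 0
g(9) = mex{1,2,3} = 0
g(10) = mex{0,2,3} = 1
g(11) = mex{0,2,3} = 1
g(12) = mex{0,1,3} = 2
The P-positions (g = 0) in 0..12 are 0, 1, 8, 9.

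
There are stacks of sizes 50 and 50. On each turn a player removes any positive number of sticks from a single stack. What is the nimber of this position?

Compute the nim-sum pairwise:
50 ⊕ 50 = 0

0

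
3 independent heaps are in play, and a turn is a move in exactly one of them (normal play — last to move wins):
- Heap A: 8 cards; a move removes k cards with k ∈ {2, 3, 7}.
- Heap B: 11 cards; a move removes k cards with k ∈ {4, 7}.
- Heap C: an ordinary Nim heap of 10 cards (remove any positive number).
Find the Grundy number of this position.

11

Build the Grundy sequence for heap A with g(k) = mex{g(k−s) : s ∈ {2, 3, 7}, s ≤ k}:
g(0) = mex{} = 0
g(1) = mex{} = 0
g(2) = mex{0} = 1
g(3) = mex{0} = 1
g(4) = mex{0,1} = 2
g(5) = mex{1} = 0
g(6) = mex{1,2} = 0
g(7) = mex{0,2} = 1
g(8) = mex{0} = 1
So g(8) = 1.
Grundy values for heap B (subtraction set {4, 7}):
g(0) = mex{} = 0
g(1) = mex{} = 0
g(2) = mex{} = 0
g(3) = mex{} = 0
g(4) = mex{0} = 1
g(5) = mex{0} = 1
g(6) = mex{0} = 1
g(7) = mex{0} = 1
g(8) = mex{0,1} = 2
g(9) = mex{0,1} = 2
g(10) = mex{0,1} = 2
g(11) = mex{1} = 0
So g(11) = 0.
Heap C is a plain Nim heap of size 10, so its Grundy value is 10.
By the Sprague-Grundy theorem, the Grundy value of a sum of independent games is the XOR of the component values.
Combined value = 1 ⊕ 0 ⊕ 10 = 11.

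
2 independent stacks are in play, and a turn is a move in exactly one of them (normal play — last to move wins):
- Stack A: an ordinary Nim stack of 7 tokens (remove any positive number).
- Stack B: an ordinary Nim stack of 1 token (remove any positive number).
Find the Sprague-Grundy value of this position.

Stack A is a plain Nim stack of size 7, so its Grundy value is 7.
Stack B is a plain Nim stack of size 1, so its Grundy value is 1.
By the Sprague-Grundy theorem, the Grundy value of a sum of independent games is the XOR of the component values.
Combined value = 7 XOR 1 = 6.

6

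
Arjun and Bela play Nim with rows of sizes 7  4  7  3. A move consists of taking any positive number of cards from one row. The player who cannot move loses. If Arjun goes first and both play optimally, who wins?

Arjun wins

Bitwise XOR of the heap sizes:
  111  (7)
  100  (4)
  111  (7)
  011  (3)
  ---
  111  (7)
The nim-sum is 7 ≠ 0, so this is an N-position: the player to move can win; Arjun has a winning move.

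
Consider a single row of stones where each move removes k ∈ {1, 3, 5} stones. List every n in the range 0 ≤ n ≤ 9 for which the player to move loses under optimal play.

0, 2, 4, 6, 8

Grundy values for subtraction set {1, 3, 5}:
k:     0  1  2  3  4  5  6  7  8  9
g(k):  0  1  0  1  0  1  0  1  0  1
The P-positions (g = 0) in 0..9 are 0, 2, 4, 6, 8.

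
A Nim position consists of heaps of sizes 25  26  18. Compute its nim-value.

17

Compute the nim-sum pairwise:
25 ⊕ 26 = 3
3 ⊕ 18 = 17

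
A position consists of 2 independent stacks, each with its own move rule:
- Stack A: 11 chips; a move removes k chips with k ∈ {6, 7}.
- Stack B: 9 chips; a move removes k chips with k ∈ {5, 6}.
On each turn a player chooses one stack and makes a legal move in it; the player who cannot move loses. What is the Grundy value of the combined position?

0

Build the Grundy sequence for stack A with g(k) = mex{g(k−s) : s ∈ {6, 7}, s ≤ k}:
k:     0  1  2  3  4  5  6  7  8  9 10 11
g(k):  0  0  0  0  0  0  1  1  1  1  1  1
So g(11) = 1.
Grundy values for stack B (subtraction set {5, 6}):
k:     0  1  2  3  4  5  6  7  8  9
g(k):  0  0  0  0  0  1  1  1  1  1
So g(9) = 1.
By the Sprague-Grundy theorem, the Grundy value of a sum of independent games is the XOR of the component values.
Combined value = 1 ⊕ 1 = 0.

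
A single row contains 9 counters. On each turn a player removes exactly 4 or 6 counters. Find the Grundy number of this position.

Grundy values for subtraction set {4, 6}:
k:     0  1  2  3  4  5  6  7  8  9
g(k):  0  0  0  0  1  1  1  1  2  2
So g(9) = 2.

2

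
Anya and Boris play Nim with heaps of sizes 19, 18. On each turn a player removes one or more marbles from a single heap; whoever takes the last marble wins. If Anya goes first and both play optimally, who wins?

In binary:
  10011  (19)
  10010  (18)
  -----
  00001  (1)
The nim-sum is 1 ≠ 0, so this is an N-position: the player to move can win; Anya has a winning move.

Anya wins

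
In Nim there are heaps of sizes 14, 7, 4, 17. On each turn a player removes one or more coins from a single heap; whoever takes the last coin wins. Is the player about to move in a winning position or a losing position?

Winning position

Bitwise XOR of the heap sizes:
  01110  (14)
  00111  (7)
  00100  (4)
  10001  (17)
  -----
  11100  (28)
The nim-sum is 28 ≠ 0, so this is an N-position: the player to move can win.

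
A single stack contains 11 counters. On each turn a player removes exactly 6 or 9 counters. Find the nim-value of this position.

Compute g(0), g(1), … for moves {6, 9}:
k:     0  1  2  3  4  5  6  7  8  9 10 11
g(k):  0  0  0  0  0  0  1  1  1  1  1  1
So g(11) = 1.

1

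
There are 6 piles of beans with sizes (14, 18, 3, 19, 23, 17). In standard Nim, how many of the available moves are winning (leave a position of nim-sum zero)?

Nim-sum: 14 XOR 18 XOR 3 XOR 19 XOR 23 XOR 17 = 10.
The overall nim-sum is X = 10. A pile of size p has a winning move iff p XOR X < p (reduce it to p XOR X).
  14: 14 XOR 10 = 4 < 14 — winning move (to 4).
  18: 18 XOR 10 = 24 ≥ 18 — no move.
  3: 3 XOR 10 = 9 ≥ 3 — no move.
  19: 19 XOR 10 = 25 ≥ 19 — no move.
  23: 23 XOR 10 = 29 ≥ 23 — no move.
  17: 17 XOR 10 = 27 ≥ 17 — no move.
That gives 1 winning move.

1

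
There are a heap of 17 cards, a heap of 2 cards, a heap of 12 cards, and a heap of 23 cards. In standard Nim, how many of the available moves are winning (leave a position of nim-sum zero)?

In binary:
  10001  (17)
  00010  (2)
  01100  (12)
  10111  (23)
  -----
  01000  (8)
The overall nim-sum is X = 8. A heap of size p has a winning move iff p XOR X < p (reduce it to p XOR X).
  17: 17 XOR 8 = 25 ≥ 17 — no move.
  2: 2 XOR 8 = 10 ≥ 2 — no move.
  12: 12 XOR 8 = 4 < 12 — winning move (to 4).
  23: 23 XOR 8 = 31 ≥ 23 — no move.
That gives 1 winning move.

1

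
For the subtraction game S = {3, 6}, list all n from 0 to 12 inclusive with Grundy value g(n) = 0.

Compute g(0), g(1), … for moves {3, 6}:
k:     0  1  2  3  4  5  6  7  8  9 10 11 12
g(k):  0  0  0  1  1  1  2  2  2  0  0  0  1
The P-positions (g = 0) in 0..12 are 0, 1, 2, 9, 10, 11.

0, 1, 2, 9, 10, 11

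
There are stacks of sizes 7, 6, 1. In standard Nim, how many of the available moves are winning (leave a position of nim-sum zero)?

Bitwise XOR of the heap sizes:
  111  (7)
  110  (6)
  001  (1)
  ---
  000  (0)
The nim-sum is already 0, so every move leaves a nonzero nim-sum — there are no winning moves.

0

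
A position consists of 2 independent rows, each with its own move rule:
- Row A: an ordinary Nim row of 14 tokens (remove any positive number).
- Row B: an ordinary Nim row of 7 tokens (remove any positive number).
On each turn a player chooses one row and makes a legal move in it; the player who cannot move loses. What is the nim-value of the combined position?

Row A is a plain Nim row of size 14, so its Grundy value is 14.
Row B is a plain Nim row of size 7, so its Grundy value is 7.
By the Sprague-Grundy theorem, the Grundy value of a sum of independent games is the XOR of the component values.
Combined value = 14 XOR 7 = 9.

9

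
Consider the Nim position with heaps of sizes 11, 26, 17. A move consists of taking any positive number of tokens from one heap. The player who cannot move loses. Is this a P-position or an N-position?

Bitwise XOR of the heap sizes:
  01011  (11)
  11010  (26)
  10001  (17)
  -----
  00000  (0)
The nim-sum is 0, so this is a P-position: the player to move is in a losing position under optimal play.

P-position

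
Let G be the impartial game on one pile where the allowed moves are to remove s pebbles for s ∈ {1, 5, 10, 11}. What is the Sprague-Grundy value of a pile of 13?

Grundy values for subtraction set {1, 5, 10, 11}:
g(0) = mex{} = 0
g(1) = mex{0} = 1
g(2) = mex{1} = 0
g(3) = mex{0} = 1
g(4) = mex{1} = 0
g(5) = mex{0} = 1
g(6) = mex{1} = 0
g(7) = mex{0} = 1
g(8) = mex{1} = 0
g(9) = mex{0} = 1
g(10) = mex{0,1} = 2
g(11) = mex{0,1,2} = 3
g(12) = mex{0,1,3} = 2
g(13) = mex{0,1,2} = 3
So g(13) = 3.

3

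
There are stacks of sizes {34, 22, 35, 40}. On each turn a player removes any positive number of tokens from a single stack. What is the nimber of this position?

63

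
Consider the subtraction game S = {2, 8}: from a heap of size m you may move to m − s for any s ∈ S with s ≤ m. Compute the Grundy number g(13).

1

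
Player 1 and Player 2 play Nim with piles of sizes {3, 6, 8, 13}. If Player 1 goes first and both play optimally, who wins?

Compute the nim-sum pairwise:
3 ⊕ 6 = 5
5 ⊕ 8 = 13
13 ⊕ 13 = 0
The nim-sum is 0, so this is a P-position: the player to move is in a losing position under optimal play; Player 1 is about to move from it and so loses — Player 2 wins.

Player 2 wins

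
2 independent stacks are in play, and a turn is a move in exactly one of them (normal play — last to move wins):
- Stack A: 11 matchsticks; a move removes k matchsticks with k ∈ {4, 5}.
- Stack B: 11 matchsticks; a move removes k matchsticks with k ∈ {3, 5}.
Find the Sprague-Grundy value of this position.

Grundy values for stack A (subtraction set {4, 5}):
k:     0  1  2  3  4  5  6  7  8  9 10 11
g(k):  0  0  0  0  1  1  1  1  2  0  0  0
So g(11) = 0.
Grundy values for stack B (subtraction set {3, 5}):
k:     0  1  2  3  4  5  6  7  8  9 10 11
g(k):  0  0  0  1  1  1  2  2  0  0  0  1
So g(11) = 1.
By the Sprague-Grundy theorem, the Grundy value of a sum of independent games is the XOR of the component values.
Combined value = 0 ⊕ 1 = 1.

1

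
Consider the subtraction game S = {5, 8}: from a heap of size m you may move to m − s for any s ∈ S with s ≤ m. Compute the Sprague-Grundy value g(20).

1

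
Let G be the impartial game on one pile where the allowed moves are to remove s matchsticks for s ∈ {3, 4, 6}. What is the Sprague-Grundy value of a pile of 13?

Grundy values for subtraction set {3, 4, 6}:
k:     0  1  2  3  4  5  6  7  8  9 10 11 12 13
g(k):  0  0  0  1  1  1  2  2  2  0  0  0  1  1
So g(13) = 1.

1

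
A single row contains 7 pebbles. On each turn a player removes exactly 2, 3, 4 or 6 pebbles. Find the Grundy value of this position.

Compute g(0), g(1), … for moves {2, 3, 4, 6}:
g(0) = mex{} = 0
g(1) = mex{} = 0
g(2) = mex{0} = 1
g(3) = mex{0} = 1
g(4) = mex{0,1} = 2
g(5) = mex{0,1} = 2
g(6) = mex{0,1,2} = 3
g(7) = mex{0,1,2} = 3
So g(7) = 3.

3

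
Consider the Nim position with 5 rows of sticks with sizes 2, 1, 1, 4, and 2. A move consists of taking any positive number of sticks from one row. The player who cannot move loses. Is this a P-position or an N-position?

N-position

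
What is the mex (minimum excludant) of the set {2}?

0

0 is not in the set, so the mex is 0.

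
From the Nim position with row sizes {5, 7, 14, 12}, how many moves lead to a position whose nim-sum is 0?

Nim-sum: 5 ^ 7 ^ 14 ^ 12 = 0.
The nim-sum is already 0, so every move leaves a nonzero nim-sum — there are no winning moves.

0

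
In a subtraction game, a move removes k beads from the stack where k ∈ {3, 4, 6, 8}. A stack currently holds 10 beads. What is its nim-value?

Build the Grundy sequence with g(k) = mex{g(k−s) : s ∈ {3, 4, 6, 8}, s ≤ k}:
k:     0  1  2  3  4  5  6  7  8  9 10
g(k):  0  0  0  1  1  1  2  2  2  3  3
So g(10) = 3.

3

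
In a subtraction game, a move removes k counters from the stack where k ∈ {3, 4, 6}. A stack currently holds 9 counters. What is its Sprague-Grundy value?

Build the Grundy sequence with g(k) = mex{g(k−s) : s ∈ {3, 4, 6}, s ≤ k}:
g(0) = mex{} = 0
g(1) = mex{} = 0
g(2) = mex{} = 0
g(3) = mex{0} = 1
g(4) = mex{0} = 1
g(5) = mex{0} = 1
g(6) = mex{0,1} = 2
g(7) = mex{0,1} = 2
g(8) = mex{0,1} = 2
g(9) = mex{1,2} = 0
So g(9) = 0.

0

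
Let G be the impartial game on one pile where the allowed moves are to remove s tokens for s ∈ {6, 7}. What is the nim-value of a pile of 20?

Compute g(0), g(1), … for moves {6, 7}:
k:     0  1  2  3  4  5  6  7  8  9 10 11 12 13 14 15 16 17 18 19 20
g(k):  0  0  0  0  0  0  1  1  1  1  1  1  2  0  0  0  0  0  0  1  1
So g(20) = 1.

1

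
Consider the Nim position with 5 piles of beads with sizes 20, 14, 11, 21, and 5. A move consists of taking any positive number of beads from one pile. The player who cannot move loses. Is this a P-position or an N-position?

Compute the nim-sum pairwise:
20 ^ 14 = 26
26 ^ 11 = 17
17 ^ 21 = 4
4 ^ 5 = 1
The nim-sum is 1 ≠ 0, so this is an N-position: the player to move can win.

N-position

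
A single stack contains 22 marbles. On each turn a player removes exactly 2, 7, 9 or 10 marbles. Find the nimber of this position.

1

Build the Grundy sequence with g(k) = mex{g(k−s) : s ∈ {2, 7, 9, 10}, s ≤ k}:
k:     0  1  2  3  4  5  6  7  8  9 10 11 12 13 14 15 16 17 18 19 20 21 22
g(k):  0  0  1  1  0  0  1  1  2  2  3  3  2  2  3  3  0  0  1  1  0  0  1
So g(22) = 1.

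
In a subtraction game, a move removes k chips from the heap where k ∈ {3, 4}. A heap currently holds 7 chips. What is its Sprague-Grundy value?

0

Compute g(0), g(1), … for moves {3, 4}:
k:     0  1  2  3  4  5  6  7
g(k):  0  0  0  1  1  1  2  0
So g(7) = 0.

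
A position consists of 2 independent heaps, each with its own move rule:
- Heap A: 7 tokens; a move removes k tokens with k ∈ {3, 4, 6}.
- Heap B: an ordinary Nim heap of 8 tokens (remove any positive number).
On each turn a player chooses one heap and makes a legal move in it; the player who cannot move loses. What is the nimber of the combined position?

10

Build the Grundy sequence for heap A with g(k) = mex{g(k−s) : s ∈ {3, 4, 6}, s ≤ k}:
g(0) = mex{} = 0
g(1) = mex{} = 0
g(2) = mex{} = 0
g(3) = mex{0} = 1
g(4) = mex{0} = 1
g(5) = mex{0} = 1
g(6) = mex{0,1} = 2
g(7) = mex{0,1} = 2
So g(7) = 2.
Heap B is a plain Nim heap of size 8, so its Grundy value is 8.
By the Sprague-Grundy theorem, the Grundy value of a sum of independent games is the XOR of the component values.
Combined value = 2 XOR 8 = 10.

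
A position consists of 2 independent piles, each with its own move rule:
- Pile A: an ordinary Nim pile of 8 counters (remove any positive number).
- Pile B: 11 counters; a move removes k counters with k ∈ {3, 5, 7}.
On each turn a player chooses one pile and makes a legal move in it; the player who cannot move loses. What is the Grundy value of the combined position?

8

Pile A is a plain Nim pile of size 8, so its Grundy value is 8.
For pile B, compute g(0), g(1), … with moves {3, 5, 7}:
g(0) = mex{} = 0
g(1) = mex{} = 0
g(2) = mex{} = 0
g(3) = mex{0} = 1
g(4) = mex{0} = 1
g(5) = mex{0} = 1
g(6) = mex{0,1} = 2
g(7) = mex{0,1} = 2
g(8) = mex{0,1} = 2
g(9) = mex{0,1,2} = 3
g(10) = mex{1,2} = 0
g(11) = mex{1,2} = 0
So g(11) = 0.
The value of a disjunctive sum is the nim-sum of the parts.
Combined value = 8 XOR 0 = 8.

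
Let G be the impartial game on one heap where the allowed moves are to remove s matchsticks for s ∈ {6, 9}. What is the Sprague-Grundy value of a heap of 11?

1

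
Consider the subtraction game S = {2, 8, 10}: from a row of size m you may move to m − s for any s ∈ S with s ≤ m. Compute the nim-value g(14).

3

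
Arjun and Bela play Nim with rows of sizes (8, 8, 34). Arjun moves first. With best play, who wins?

Compute the nim-sum pairwise:
8 XOR 8 = 0
0 XOR 34 = 34
The nim-sum is 34 ≠ 0, so this is an N-position: the player to move can win; Arjun has a winning move.

Arjun wins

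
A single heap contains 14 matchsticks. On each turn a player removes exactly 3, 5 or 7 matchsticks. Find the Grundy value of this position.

1

Compute g(0), g(1), … for moves {3, 5, 7}:
k:     0  1  2  3  4  5  6  7  8  9 10 11 12 13 14
g(k):  0  0  0  1  1  1  2  2  2  3  0  0  0  1  1
So g(14) = 1.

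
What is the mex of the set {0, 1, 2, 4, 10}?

The values 0, 1, 2 are all present; 3 is the first non-negative integer missing from the set.

3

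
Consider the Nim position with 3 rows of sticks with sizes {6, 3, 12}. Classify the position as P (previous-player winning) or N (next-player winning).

N-position

Nim-sum: 6 ^ 3 ^ 12 = 9.
The nim-sum is 9 ≠ 0, so this is an N-position: the player to move can win.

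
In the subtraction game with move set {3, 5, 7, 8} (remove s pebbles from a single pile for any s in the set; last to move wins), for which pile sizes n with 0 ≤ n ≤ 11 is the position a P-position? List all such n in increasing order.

0, 1, 2, 11

Grundy values for subtraction set {3, 5, 7, 8}:
k:     0  1  2  3  4  5  6  7  8  9 10 11
g(k):  0  0  0  1  1  1  2  2  2  3  3  0
The P-positions (g = 0) in 0..11 are 0, 1, 2, 11.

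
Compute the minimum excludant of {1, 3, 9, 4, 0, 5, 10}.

The values 0, 1 are all present; 2 is the first non-negative integer missing from the set.

2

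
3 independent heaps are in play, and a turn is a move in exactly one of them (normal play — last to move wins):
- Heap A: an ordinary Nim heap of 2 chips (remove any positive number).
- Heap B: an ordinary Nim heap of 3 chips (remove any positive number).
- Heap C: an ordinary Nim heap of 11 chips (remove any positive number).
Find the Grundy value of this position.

10

Heap A is a plain Nim heap of size 2, so its Grundy value is 2.
Heap B is a plain Nim heap of size 3, so its Grundy value is 3.
Heap C is a plain Nim heap of size 11, so its Grundy value is 11.
The value of a disjunctive sum is the nim-sum of the parts.
Combined value = 2 ⊕ 3 ⊕ 11 = 10.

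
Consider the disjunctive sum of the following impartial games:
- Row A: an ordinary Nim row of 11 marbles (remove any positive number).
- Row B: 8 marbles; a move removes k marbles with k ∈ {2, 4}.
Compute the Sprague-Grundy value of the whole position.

Row A is a plain Nim row of size 11, so its Grundy value is 11.
For row B, compute g(0), g(1), … with moves {2, 4}:
k:     0  1  2  3  4  5  6  7  8
g(k):  0  0  1  1  2  2  0  0  1
So g(8) = 1.
The value of a disjunctive sum is the nim-sum of the parts.
Combined value = 11 XOR 1 = 10.

10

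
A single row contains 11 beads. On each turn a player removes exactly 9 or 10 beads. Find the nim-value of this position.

Grundy values for subtraction set {9, 10}:
g(0) = mex{} = 0
g(1) = mex{} = 0
g(2) = mex{} = 0
g(3) = mex{} = 0
g(4) = mex{} = 0
g(5) = mex{} = 0
g(6) = mex{} = 0
g(7) = mex{} = 0
g(8) = mex{} = 0
g(9) = mex{0} = 1
g(10) = mex{0} = 1
g(11) = mex{0} = 1
So g(11) = 1.

1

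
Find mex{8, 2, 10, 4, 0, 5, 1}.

3

The values 0, 1, 2 are all present; 3 is the first non-negative integer missing from the set.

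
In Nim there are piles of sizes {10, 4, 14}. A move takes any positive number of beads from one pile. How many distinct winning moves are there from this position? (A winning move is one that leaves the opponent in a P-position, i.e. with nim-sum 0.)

0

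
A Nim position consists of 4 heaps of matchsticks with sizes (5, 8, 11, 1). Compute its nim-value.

Write each in binary and XOR column by column:
  0101  (5)
  1000  (8)
  1011  (11)
  0001  (1)
  ----
  0111  (7)

7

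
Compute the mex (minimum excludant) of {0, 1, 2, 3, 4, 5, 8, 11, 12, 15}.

6

The values 0, 1, 2, 3, 4, 5 are all present; 6 is the first non-negative integer missing from the set.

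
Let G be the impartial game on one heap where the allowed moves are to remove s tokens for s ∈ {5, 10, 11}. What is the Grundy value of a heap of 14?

2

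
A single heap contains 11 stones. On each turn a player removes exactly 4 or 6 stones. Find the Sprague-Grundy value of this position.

Compute g(0), g(1), … for moves {4, 6}:
k:     0  1  2  3  4  5  6  7  8  9 10 11
g(k):  0  0  0  0  1  1  1  1  2  2  0  0
So g(11) = 0.

0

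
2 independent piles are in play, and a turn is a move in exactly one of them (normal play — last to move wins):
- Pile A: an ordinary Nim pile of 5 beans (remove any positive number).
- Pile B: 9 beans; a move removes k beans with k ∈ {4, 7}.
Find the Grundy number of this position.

Pile A is a plain Nim pile of size 5, so its Grundy value is 5.
Build the Grundy sequence for pile B with g(k) = mex{g(k−s) : s ∈ {4, 7}, s ≤ k}:
k:     0  1  2  3  4  5  6  7  8  9
g(k):  0  0  0  0  1  1  1  1  2  2
So g(9) = 2.
By the Sprague-Grundy theorem, the Grundy value of a sum of independent games is the XOR of the component values.
Combined value = 5 ⊕ 2 = 7.

7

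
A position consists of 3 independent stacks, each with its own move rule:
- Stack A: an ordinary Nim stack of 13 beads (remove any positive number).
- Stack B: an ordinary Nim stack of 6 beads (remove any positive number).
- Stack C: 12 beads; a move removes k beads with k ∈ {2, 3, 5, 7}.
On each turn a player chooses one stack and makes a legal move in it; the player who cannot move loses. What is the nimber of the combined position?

Stack A is a plain Nim stack of size 13, so its Grundy value is 13.
Stack B is a plain Nim stack of size 6, so its Grundy value is 6.
For stack C, compute g(0), g(1), … with moves {2, 3, 5, 7}:
g(0) = mex{} = 0
g(1) = mex{} = 0
g(2) = mex{0} = 1
g(3) = mex{0} = 1
g(4) = mex{0,1} = 2
g(5) = mex{0,1} = 2
g(6) = mex{0,1,2} = 3
g(7) = mex{0,1,2} = 3
g(8) = mex{0,1,2,3} = 4
g(9) = mex{1,2,3} = 0
g(10) = mex{1,2,3,4} = 0
g(11) = mex{0,2,3,4} = 1
g(12) = mex{0,2,3} = 1
So g(12) = 1.
By the Sprague-Grundy theorem, the Grundy value of a sum of independent games is the XOR of the component values.
Combined value = 13 ⊕ 6 ⊕ 1 = 10.

10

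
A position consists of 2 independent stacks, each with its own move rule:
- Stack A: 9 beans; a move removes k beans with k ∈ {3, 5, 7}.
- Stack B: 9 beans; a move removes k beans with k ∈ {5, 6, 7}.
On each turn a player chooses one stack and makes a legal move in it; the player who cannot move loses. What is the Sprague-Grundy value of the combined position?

2

Grundy values for stack A (subtraction set {3, 5, 7}):
k:     0  1  2  3  4  5  6  7  8  9
g(k):  0  0  0  1  1  1  2  2  2  3
So g(9) = 3.
Grundy values for stack B (subtraction set {5, 6, 7}):
g(0) = mex{} = 0
g(1) = mex{} = 0
g(2) = mex{} = 0
g(3) = mex{} = 0
g(4) = mex{} = 0
g(5) = mex{0} = 1
g(6) = mex{0} = 1
g(7) = mex{0} = 1
g(8) = mex{0} = 1
g(9) = mex{0} = 1
So g(9) = 1.
By the Sprague-Grundy theorem, the Grundy value of a sum of independent games is the XOR of the component values.
Combined value = 3 ⊕ 1 = 2.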